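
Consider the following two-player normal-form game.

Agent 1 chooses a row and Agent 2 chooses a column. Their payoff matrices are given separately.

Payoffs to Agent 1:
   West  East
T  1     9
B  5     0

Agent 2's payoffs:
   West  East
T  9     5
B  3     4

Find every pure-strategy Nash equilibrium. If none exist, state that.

For each strategy profile, look for a profitable unilateral deviation.
(T, West): Agent 1 can switch to B (1 → 5). Not NE.
(T, East): Agent 2 can switch to West (5 → 9). Not NE.
(B, West): Agent 2 can switch to East (3 → 4). Not NE.
(B, East): Agent 1 can switch to T (0 → 9). Not NE.

No pure-strategy Nash equilibrium.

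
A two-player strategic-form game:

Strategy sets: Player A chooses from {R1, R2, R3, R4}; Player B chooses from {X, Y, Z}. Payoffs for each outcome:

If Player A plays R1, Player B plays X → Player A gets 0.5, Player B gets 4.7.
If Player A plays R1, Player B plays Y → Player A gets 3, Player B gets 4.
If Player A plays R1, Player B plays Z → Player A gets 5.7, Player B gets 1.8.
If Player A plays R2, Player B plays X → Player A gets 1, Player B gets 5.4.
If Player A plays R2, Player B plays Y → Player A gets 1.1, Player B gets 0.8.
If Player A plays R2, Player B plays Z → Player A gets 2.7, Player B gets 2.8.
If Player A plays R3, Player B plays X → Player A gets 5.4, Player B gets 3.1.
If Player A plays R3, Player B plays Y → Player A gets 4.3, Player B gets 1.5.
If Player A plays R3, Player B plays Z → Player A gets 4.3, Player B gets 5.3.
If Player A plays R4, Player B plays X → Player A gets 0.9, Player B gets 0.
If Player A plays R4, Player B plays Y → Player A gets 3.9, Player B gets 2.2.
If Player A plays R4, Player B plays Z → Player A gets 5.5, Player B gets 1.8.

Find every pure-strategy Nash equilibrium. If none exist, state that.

Player A against X: payoffs 0.5, 1, 5.4, 0.9 → best response R3.
Player A against Y: payoffs 3, 1.1, 4.3, 3.9 → best response R3.
Player A against Z: payoffs 5.7, 2.7, 4.3, 5.5 → best response R1.
Player B against R1: payoffs 4.7, 4, 1.8 → best response X.
Player B against R2: payoffs 5.4, 0.8, 2.8 → best response X.
Player B against R3: payoffs 3.1, 1.5, 5.3 → best response Z.
Player B against R4: payoffs 0, 2.2, 1.8 → best response Y.
No profile is a mutual best response for all players.

There is no pure-strategy Nash equilibrium.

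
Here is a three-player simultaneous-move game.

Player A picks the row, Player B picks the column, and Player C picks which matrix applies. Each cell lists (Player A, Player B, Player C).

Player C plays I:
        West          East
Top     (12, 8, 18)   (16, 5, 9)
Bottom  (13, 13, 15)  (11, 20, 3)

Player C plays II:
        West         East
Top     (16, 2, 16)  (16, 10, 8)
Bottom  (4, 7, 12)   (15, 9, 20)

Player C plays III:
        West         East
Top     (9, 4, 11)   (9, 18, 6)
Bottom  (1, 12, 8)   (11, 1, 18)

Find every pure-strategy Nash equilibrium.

(Top, West, I): Player A can switch to Bottom (12 → 13). Not NE.
(Top, West, II): Player B can switch to East (2 → 10). Not NE.
(Top, West, III): Player B can switch to East (4 → 18). Not NE.
(Top, East, I): Player B can switch to West (5 → 8). Not NE.
(Top, East, II): Player C can switch to I (8 → 9). Not NE.
(Top, East, III): Player A can switch to Bottom (9 → 11). Not NE.
(Bottom, West, I): Player B can switch to East (13 → 20). Not NE.
(Bottom, West, II): Player A can switch to Top (4 → 16). Not NE.
(Bottom, West, III): Player A can switch to Top (1 → 9). Not NE.
(Bottom, East, I): Player A can switch to Top (11 → 16). Not NE.
(The remaining 2 profiles each have a profitable deviation by the same check.)

No pure-strategy Nash equilibrium.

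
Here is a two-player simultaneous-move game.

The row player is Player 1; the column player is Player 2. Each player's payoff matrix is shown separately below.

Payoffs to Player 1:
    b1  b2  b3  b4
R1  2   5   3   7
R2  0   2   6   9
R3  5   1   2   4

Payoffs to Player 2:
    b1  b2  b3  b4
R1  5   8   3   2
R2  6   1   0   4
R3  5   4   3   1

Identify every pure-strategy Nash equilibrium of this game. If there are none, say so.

Pure-strategy Nash equilibria: (R1, b2) and (R3, b1)

Player 1 against b1: payoffs 2, 0, 5 → best response R3.
Player 1 against b2: payoffs 5, 2, 1 → best response R1.
Player 1 against b3: payoffs 3, 6, 2 → best response R2.
Player 1 against b4: payoffs 7, 9, 4 → best response R2.
Player 2 against R1: payoffs 5, 8, 3, 2 → best response b2.
Player 2 against R2: payoffs 6, 1, 0, 4 → best response b1.
Player 2 against R3: payoffs 5, 4, 3, 1 → best response b1.
Mutual best responses: (R1, b2); (R3, b1).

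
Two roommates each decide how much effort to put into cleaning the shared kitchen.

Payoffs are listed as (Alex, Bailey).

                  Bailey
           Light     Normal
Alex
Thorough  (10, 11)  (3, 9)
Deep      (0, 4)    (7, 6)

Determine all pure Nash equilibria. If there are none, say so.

Alex against Light: payoffs 10, 0 → best response Thorough.
Alex against Normal: payoffs 3, 7 → best response Deep.
Bailey against Thorough: payoffs 11, 9 → best response Light.
Bailey against Deep: payoffs 4, 6 → best response Normal.
Mutual best responses: (Thorough, Light); (Deep, Normal).

The pure Nash equilibria are (Thorough, Light), (Deep, Normal).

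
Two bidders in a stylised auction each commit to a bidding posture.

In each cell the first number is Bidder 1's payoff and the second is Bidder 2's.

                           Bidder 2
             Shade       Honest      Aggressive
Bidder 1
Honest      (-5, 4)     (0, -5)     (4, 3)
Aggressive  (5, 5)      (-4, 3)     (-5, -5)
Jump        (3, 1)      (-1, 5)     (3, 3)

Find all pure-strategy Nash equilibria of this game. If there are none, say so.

Pure NE: (Aggressive, Shade)

Bidder 1 against Shade: payoffs -5, 5, 3 → best response Aggressive.
Bidder 1 against Honest: payoffs 0, -4, -1 → best response Honest.
Bidder 1 against Aggressive: payoffs 4, -5, 3 → best response Honest.
Bidder 2 against Honest: payoffs 4, -5, 3 → best response Shade.
Bidder 2 against Aggressive: payoffs 5, 3, -5 → best response Shade.
Bidder 2 against Jump: payoffs 1, 5, 3 → best response Honest.
Mutual best responses: (Aggressive, Shade).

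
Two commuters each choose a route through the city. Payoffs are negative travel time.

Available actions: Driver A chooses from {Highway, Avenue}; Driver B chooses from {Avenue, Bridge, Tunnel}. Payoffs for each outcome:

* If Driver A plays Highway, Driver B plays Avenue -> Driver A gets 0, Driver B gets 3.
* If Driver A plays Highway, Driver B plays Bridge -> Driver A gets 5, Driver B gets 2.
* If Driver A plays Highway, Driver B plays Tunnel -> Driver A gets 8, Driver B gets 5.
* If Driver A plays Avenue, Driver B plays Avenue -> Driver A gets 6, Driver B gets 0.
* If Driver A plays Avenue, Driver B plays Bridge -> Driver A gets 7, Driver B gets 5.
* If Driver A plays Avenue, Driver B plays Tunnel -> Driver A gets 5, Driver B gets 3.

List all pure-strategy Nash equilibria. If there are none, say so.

Pure-strategy Nash equilibria: (Highway, Tunnel); (Avenue, Bridge)

For each player, find the best response to each opponent profile; mutual best responses are the pure NE.
Driver A against Avenue: payoffs 0, 6 → best response Avenue.
Driver A against Bridge: payoffs 5, 7 → best response Avenue.
Driver A against Tunnel: payoffs 8, 5 → best response Highway.
Driver B against Highway: payoffs 3, 2, 5 → best response Tunnel.
Driver B against Avenue: payoffs 0, 5, 3 → best response Bridge.
Mutual best responses: (Highway, Tunnel); (Avenue, Bridge).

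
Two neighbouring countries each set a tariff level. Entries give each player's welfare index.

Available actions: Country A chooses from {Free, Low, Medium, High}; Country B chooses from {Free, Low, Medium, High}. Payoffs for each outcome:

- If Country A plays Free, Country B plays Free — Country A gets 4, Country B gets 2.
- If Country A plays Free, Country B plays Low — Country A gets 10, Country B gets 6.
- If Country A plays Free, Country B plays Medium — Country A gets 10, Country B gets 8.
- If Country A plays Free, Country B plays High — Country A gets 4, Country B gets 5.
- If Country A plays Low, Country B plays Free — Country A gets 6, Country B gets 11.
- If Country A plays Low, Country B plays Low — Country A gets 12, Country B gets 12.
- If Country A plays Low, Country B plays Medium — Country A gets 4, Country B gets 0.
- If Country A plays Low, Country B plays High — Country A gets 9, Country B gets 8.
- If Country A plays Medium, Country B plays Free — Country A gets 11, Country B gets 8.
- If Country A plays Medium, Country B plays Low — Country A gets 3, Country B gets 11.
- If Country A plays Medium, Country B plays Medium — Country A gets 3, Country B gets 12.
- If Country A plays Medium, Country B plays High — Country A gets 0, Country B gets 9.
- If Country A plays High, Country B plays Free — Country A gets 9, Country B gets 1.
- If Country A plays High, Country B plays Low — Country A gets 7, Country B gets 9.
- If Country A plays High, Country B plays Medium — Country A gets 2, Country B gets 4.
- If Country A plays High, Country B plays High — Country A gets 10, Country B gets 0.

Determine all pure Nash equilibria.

For each strategy profile, look for a profitable unilateral deviation.
(Free, Free): Country A can switch to Low (4 → 6). Not NE.
(Free, Low): Country A can switch to Low (10 → 12). Not NE.
(Free, Medium): Country A gets 10, best alternative 4; Country B gets 8, best alternative 6. No profitable deviation — NE.
(Free, High): Country A can switch to Low (4 → 9). Not NE.
(Low, Free): Country A can switch to Medium (6 → 11). Not NE.
(Low, Low): Country A gets 12, best alternative 10; Country B gets 12, best alternative 11. No profitable deviation — NE.
(Low, Medium): Country A can switch to Free (4 → 10). Not NE.
(Low, High): Country A can switch to High (9 → 10). Not NE.
(Medium, Free): Country B can switch to Low (8 → 11). Not NE.
(Medium, Low): Country A can switch to Free (3 → 10). Not NE.
(Medium, Medium): Country A can switch to Free (3 → 10). Not NE.
(Medium, High): Country A can switch to Free (0 → 4). Not NE.
(The remaining 4 profiles each have a profitable deviation by the same check.)

(Free, Medium); (Low, Low)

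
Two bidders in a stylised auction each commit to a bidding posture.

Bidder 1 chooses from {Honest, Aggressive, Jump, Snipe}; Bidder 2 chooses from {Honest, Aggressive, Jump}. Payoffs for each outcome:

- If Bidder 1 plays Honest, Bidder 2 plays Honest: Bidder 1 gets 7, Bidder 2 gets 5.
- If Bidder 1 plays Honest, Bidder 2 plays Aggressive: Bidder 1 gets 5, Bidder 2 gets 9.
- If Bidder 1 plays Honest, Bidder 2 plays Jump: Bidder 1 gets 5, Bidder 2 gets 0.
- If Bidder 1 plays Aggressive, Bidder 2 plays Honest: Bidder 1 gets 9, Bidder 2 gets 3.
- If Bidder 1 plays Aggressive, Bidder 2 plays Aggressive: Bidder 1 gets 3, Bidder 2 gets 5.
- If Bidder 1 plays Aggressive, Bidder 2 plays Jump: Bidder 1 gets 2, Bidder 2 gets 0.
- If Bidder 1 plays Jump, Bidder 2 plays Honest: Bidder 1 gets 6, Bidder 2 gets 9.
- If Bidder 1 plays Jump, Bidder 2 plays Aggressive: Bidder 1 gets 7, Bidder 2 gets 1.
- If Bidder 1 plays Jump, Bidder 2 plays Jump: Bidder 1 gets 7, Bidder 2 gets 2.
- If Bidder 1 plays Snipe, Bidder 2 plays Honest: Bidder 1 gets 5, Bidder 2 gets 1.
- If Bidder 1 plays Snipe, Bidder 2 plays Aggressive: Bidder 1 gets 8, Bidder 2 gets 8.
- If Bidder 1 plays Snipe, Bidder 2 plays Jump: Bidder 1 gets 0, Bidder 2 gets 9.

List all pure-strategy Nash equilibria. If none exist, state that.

No pure-strategy Nash equilibrium.

(Honest, Honest): Bidder 1 can switch to Aggressive (7 → 9). Not NE.
(Honest, Aggressive): Bidder 1 can switch to Jump (5 → 7). Not NE.
(Honest, Jump): Bidder 1 can switch to Jump (5 → 7). Not NE.
(Aggressive, Honest): Bidder 2 can switch to Aggressive (3 → 5). Not NE.
(Aggressive, Aggressive): Bidder 1 can switch to Honest (3 → 5). Not NE.
(Aggressive, Jump): Bidder 1 can switch to Honest (2 → 5). Not NE.
(Jump, Honest): Bidder 1 can switch to Honest (6 → 7). Not NE.
(Jump, Aggressive): Bidder 1 can switch to Snipe (7 → 8). Not NE.
(Jump, Jump): Bidder 2 can switch to Honest (2 → 9). Not NE.
(Snipe, Honest): Bidder 1 can switch to Honest (5 → 7). Not NE.
(The remaining 2 profiles each have a profitable deviation by the same check.)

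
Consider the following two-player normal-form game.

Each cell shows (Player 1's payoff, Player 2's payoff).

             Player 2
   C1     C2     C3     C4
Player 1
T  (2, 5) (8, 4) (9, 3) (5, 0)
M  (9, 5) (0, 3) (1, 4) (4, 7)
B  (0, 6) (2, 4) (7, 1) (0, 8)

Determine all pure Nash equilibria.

This game has no pure Nash equilibrium.

(T, C1): Player 1 can switch to M (2 → 9). Not NE.
(T, C2): Player 2 can switch to C1 (4 → 5). Not NE.
(T, C3): Player 2 can switch to C1 (3 → 5). Not NE.
(T, C4): Player 2 can switch to C1 (0 → 5). Not NE.
(M, C1): Player 2 can switch to C4 (5 → 7). Not NE.
(M, C2): Player 1 can switch to T (0 → 8). Not NE.
(M, C3): Player 1 can switch to T (1 → 9). Not NE.
(M, C4): Player 1 can switch to T (4 → 5). Not NE.
(The remaining 4 profiles each have a profitable deviation by the same check.)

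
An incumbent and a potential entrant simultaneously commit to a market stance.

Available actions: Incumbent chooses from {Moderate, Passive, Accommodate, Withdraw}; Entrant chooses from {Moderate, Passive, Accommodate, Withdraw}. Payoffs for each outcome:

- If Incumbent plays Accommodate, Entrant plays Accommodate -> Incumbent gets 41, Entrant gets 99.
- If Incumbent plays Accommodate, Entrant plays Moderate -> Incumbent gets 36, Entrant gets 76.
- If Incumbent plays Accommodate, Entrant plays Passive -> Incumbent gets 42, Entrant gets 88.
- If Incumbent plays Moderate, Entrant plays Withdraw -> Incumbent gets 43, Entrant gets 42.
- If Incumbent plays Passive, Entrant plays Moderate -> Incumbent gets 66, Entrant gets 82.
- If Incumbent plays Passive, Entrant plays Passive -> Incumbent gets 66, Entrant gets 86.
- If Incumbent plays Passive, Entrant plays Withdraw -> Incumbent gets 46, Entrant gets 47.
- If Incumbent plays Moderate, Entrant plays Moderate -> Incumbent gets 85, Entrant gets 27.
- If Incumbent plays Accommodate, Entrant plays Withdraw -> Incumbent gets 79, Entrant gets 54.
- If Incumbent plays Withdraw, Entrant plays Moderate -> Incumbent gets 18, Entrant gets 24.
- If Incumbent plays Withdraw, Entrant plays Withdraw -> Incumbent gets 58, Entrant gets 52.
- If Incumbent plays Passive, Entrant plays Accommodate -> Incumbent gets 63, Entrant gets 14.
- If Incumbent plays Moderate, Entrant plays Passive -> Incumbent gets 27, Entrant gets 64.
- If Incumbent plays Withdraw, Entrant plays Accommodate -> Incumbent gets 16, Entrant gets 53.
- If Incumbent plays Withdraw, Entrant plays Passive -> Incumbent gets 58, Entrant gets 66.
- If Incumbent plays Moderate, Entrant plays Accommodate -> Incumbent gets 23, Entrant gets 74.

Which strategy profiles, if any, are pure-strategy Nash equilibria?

Pure NE: (Passive, Passive)

(Moderate, Moderate): Entrant can switch to Passive (27 → 64). Not NE.
(Moderate, Passive): Incumbent can switch to Passive (27 → 66). Not NE.
(Moderate, Accommodate): Incumbent can switch to Passive (23 → 63). Not NE.
(Moderate, Withdraw): Incumbent can switch to Passive (43 → 46). Not NE.
(Passive, Moderate): Incumbent can switch to Moderate (66 → 85). Not NE.
(Passive, Passive): Incumbent gets 66, best alternative 58; Entrant gets 86, best alternative 82. No profitable deviation — NE.
(Passive, Accommodate): Entrant can switch to Moderate (14 → 82). Not NE.
(Passive, Withdraw): Incumbent can switch to Accommodate (46 → 79). Not NE.
(Accommodate, Moderate): Incumbent can switch to Moderate (36 → 85). Not NE.
(Accommodate, Passive): Incumbent can switch to Passive (42 → 66). Not NE.
(Accommodate, Accommodate): Incumbent can switch to Passive (41 → 63). Not NE.
(Accommodate, Withdraw): Entrant can switch to Moderate (54 → 76). Not NE.
(Withdraw, Moderate): Incumbent can switch to Moderate (18 → 85). Not NE.
(The remaining 3 profiles each have a profitable deviation by the same check.)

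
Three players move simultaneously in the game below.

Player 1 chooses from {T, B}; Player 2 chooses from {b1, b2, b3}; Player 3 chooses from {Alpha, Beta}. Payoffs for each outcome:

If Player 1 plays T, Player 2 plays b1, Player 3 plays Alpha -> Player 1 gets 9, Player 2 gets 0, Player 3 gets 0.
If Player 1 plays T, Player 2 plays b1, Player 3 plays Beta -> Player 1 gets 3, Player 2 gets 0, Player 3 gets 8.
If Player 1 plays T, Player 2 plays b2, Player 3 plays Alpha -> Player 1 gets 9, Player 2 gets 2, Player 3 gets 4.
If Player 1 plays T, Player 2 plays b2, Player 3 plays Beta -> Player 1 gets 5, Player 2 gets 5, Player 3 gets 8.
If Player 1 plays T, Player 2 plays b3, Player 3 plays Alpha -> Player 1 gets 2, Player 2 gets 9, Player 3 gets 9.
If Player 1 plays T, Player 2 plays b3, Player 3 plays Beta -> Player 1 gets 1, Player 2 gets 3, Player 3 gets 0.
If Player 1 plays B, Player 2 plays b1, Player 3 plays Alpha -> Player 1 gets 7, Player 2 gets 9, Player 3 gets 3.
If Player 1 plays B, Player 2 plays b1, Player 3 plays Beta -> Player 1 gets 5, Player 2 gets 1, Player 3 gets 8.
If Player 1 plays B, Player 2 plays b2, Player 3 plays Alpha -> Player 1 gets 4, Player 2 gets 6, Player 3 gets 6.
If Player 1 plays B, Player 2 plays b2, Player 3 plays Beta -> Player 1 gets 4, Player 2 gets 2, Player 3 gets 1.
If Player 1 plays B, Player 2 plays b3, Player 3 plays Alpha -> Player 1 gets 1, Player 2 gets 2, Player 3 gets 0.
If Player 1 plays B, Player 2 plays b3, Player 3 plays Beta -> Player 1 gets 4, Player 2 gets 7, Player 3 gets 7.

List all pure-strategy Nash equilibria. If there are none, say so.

Player 1 against (b1, Alpha): payoffs 9, 7 → best response T.
Player 1 against (b1, Beta): payoffs 3, 5 → best response B.
Player 1 against (b2, Alpha): payoffs 9, 4 → best response T.
Player 1 against (b2, Beta): payoffs 5, 4 → best response T.
Player 1 against (b3, Alpha): payoffs 2, 1 → best response T.
Player 1 against (b3, Beta): payoffs 1, 4 → best response B.
Player 2 against (T, Alpha): payoffs 0, 2, 9 → best response b3.
Player 2 against (T, Beta): payoffs 0, 5, 3 → best response b2.
Player 2 against (B, Alpha): payoffs 9, 6, 2 → best response b1.
Player 2 against (B, Beta): payoffs 1, 2, 7 → best response b3.
Player 3 against (T, b1): payoffs 0, 8 → best response Beta.
Player 3 against (T, b2): payoffs 4, 8 → best response Beta.
Player 3 against (T, b3): payoffs 9, 0 → best response Alpha.
Player 3 against (B, b1): payoffs 3, 8 → best response Beta.
Player 3 against (B, b2): payoffs 6, 1 → best response Alpha.
Player 3 against (B, b3): payoffs 0, 7 → best response Beta.
Mutual best responses: (T, b2, Beta); (T, b3, Alpha); (B, b3, Beta).

The pure Nash equilibria are (T, b2, Beta), (T, b3, Alpha), (B, b3, Beta).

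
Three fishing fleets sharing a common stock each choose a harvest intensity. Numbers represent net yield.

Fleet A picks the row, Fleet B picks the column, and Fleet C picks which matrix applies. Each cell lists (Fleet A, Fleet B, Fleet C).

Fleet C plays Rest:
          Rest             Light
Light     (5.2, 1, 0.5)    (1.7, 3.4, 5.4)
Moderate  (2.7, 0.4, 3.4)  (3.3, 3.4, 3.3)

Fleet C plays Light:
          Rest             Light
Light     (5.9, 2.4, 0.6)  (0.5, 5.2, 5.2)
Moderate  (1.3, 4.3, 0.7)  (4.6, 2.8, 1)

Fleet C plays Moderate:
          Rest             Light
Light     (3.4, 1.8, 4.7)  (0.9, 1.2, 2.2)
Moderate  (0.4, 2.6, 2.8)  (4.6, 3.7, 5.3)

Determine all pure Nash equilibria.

(Light, Rest, Moderate); (Moderate, Light, Moderate)

Fleet A against (Rest, Rest): payoffs 5.2, 2.7 → best response Light.
Fleet A against (Rest, Light): payoffs 5.9, 1.3 → best response Light.
Fleet A against (Rest, Moderate): payoffs 3.4, 0.4 → best response Light.
Fleet A against (Light, Rest): payoffs 1.7, 3.3 → best response Moderate.
Fleet A against (Light, Light): payoffs 0.5, 4.6 → best response Moderate.
Fleet A against (Light, Moderate): payoffs 0.9, 4.6 → best response Moderate.
Fleet B against (Light, Rest): payoffs 1, 3.4 → best response Light.
Fleet B against (Light, Light): payoffs 2.4, 5.2 → best response Light.
Fleet B against (Light, Moderate): payoffs 1.8, 1.2 → best response Rest.
Fleet B against (Moderate, Rest): payoffs 0.4, 3.4 → best response Light.
Fleet B against (Moderate, Light): payoffs 4.3, 2.8 → best response Rest.
Fleet B against (Moderate, Moderate): payoffs 2.6, 3.7 → best response Light.
Fleet C against (Light, Rest): payoffs 0.5, 0.6, 4.7 → best response Moderate.
Fleet C against (Light, Light): payoffs 5.4, 5.2, 2.2 → best response Rest.
Fleet C against (Moderate, Rest): payoffs 3.4, 0.7, 2.8 → best response Rest.
Fleet C against (Moderate, Light): payoffs 3.3, 1, 5.3 → best response Moderate.
Mutual best responses: (Light, Rest, Moderate); (Moderate, Light, Moderate).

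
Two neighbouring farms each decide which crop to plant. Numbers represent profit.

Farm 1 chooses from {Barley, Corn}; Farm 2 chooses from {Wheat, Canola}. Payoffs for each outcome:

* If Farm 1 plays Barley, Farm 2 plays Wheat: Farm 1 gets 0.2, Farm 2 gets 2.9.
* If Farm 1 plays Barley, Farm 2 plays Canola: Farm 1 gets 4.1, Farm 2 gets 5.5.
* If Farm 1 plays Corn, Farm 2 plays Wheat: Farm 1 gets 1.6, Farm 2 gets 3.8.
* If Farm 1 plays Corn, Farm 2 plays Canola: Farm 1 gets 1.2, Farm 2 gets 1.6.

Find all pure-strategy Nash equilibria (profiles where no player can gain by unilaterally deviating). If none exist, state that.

The pure Nash equilibria are (Barley, Canola), (Corn, Wheat).

Check each profile: it is a Nash equilibrium iff no player can strictly gain by switching unilaterally.
(Barley, Wheat): Farm 1 can switch to Corn (0.2 → 1.6). Not NE.
(Barley, Canola): Farm 1 gets 4.1, best alternative 1.2; Farm 2 gets 5.5, best alternative 2.9. No profitable deviation — NE.
(Corn, Wheat): Farm 1 gets 1.6, best alternative 0.2; Farm 2 gets 3.8, best alternative 1.6. No profitable deviation — NE.
(Corn, Canola): Farm 1 can switch to Barley (1.2 → 4.1). Not NE.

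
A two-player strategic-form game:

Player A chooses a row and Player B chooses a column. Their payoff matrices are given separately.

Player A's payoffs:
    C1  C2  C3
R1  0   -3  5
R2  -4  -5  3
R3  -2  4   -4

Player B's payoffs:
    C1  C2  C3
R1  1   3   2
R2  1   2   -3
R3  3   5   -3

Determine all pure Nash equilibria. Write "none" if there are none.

Player A against C1: payoffs 0, -4, -2 → best response R1.
Player A against C2: payoffs -3, -5, 4 → best response R3.
Player A against C3: payoffs 5, 3, -4 → best response R1.
Player B against R1: payoffs 1, 3, 2 → best response C2.
Player B against R2: payoffs 1, 2, -3 → best response C2.
Player B against R3: payoffs 3, 5, -3 → best response C2.
Mutual best responses: (R3, C2).

The unique pure-strategy Nash equilibrium is (R3, C2).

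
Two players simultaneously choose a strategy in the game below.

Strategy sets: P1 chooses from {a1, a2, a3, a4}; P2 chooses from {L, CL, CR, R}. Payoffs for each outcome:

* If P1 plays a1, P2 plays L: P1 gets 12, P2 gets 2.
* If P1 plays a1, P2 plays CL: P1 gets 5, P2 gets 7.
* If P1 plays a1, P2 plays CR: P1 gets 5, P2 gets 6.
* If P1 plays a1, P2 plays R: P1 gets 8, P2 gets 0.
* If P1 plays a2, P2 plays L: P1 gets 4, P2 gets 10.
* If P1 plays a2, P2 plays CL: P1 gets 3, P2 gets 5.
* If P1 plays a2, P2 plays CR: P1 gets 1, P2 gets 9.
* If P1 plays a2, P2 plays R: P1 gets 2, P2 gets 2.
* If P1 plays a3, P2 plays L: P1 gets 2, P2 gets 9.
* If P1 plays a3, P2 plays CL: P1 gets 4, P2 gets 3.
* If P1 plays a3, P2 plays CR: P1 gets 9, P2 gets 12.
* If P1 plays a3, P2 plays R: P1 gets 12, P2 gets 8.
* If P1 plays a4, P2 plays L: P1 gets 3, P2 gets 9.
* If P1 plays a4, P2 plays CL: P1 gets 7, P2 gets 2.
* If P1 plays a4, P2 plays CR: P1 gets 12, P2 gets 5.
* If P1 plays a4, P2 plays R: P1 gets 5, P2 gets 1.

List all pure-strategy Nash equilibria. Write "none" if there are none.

There is no pure-strategy Nash equilibrium.

(a1, L): P2 can switch to CL (2 → 7). Not NE.
(a1, CL): P1 can switch to a4 (5 → 7). Not NE.
(a1, CR): P1 can switch to a3 (5 → 9). Not NE.
(a1, R): P1 can switch to a3 (8 → 12). Not NE.
(a2, L): P1 can switch to a1 (4 → 12). Not NE.
(a2, CL): P1 can switch to a1 (3 → 5). Not NE.
(The remaining 10 profiles each have a profitable deviation by the same check.)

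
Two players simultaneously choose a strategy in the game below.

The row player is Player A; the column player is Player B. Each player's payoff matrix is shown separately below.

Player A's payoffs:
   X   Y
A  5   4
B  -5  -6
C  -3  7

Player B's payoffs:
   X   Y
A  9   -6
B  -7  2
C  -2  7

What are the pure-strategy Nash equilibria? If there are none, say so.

(A, X): Player A gets 5, best alternative -3; Player B gets 9, best alternative -6. No profitable deviation — NE.
(A, Y): Player A can switch to C (4 → 7). Not NE.
(B, X): Player A can switch to A (-5 → 5). Not NE.
(B, Y): Player A can switch to A (-6 → 4). Not NE.
(C, X): Player A can switch to A (-3 → 5). Not NE.
(C, Y): Player A gets 7, best alternative 4; Player B gets 7, best alternative -2. No profitable deviation — NE.

(A, X) and (C, Y)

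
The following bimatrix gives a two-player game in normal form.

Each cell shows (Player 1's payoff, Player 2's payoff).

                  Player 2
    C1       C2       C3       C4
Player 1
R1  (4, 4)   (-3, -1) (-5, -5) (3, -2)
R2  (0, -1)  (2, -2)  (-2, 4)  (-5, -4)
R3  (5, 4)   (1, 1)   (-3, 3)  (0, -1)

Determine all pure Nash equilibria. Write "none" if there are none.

Mark each player's best response to every combination of opponents' strategies; a profile where every player is best-responding is a pure Nash equilibrium.
Player 1 against C1: payoffs 4, 0, 5 → best response R3.
Player 1 against C2: payoffs -3, 2, 1 → best response R2.
Player 1 against C3: payoffs -5, -2, -3 → best response R2.
Player 1 against C4: payoffs 3, -5, 0 → best response R1.
Player 2 against R1: payoffs 4, -1, -5, -2 → best response C1.
Player 2 against R2: payoffs -1, -2, 4, -4 → best response C3.
Player 2 against R3: payoffs 4, 1, 3, -1 → best response C1.
Mutual best responses: (R2, C3); (R3, C1).

The pure Nash equilibria are (R2, C3); (R3, C1).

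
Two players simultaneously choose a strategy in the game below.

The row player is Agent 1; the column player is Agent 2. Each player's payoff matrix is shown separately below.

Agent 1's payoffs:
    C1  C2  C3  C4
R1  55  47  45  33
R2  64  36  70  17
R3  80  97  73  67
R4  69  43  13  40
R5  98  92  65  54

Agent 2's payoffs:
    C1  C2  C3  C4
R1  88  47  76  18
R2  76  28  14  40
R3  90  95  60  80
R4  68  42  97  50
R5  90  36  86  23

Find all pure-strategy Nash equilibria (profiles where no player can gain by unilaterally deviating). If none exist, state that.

The pure Nash equilibria are (R3, C2), (R5, C1).

Agent 1 against C1: payoffs 55, 64, 80, 69, 98 → best response R5.
Agent 1 against C2: payoffs 47, 36, 97, 43, 92 → best response R3.
Agent 1 against C3: payoffs 45, 70, 73, 13, 65 → best response R3.
Agent 1 against C4: payoffs 33, 17, 67, 40, 54 → best response R3.
Agent 2 against R1: payoffs 88, 47, 76, 18 → best response C1.
Agent 2 against R2: payoffs 76, 28, 14, 40 → best response C1.
Agent 2 against R3: payoffs 90, 95, 60, 80 → best response C2.
Agent 2 against R4: payoffs 68, 42, 97, 50 → best response C3.
Agent 2 against R5: payoffs 90, 36, 86, 23 → best response C1.
Mutual best responses: (R3, C2); (R5, C1).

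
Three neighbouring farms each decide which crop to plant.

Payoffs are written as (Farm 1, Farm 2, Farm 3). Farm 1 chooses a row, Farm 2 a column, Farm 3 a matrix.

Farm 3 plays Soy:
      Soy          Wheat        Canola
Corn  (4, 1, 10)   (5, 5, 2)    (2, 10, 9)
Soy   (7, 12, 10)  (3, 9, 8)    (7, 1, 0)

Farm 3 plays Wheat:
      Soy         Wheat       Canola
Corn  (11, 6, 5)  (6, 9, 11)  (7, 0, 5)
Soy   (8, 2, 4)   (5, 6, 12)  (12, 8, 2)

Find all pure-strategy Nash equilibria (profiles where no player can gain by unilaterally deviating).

Farm 1 against (Soy, Soy): payoffs 4, 7 → best response Soy.
Farm 1 against (Soy, Wheat): payoffs 11, 8 → best response Corn.
Farm 1 against (Wheat, Soy): payoffs 5, 3 → best response Corn.
Farm 1 against (Wheat, Wheat): payoffs 6, 5 → best response Corn.
Farm 1 against (Canola, Soy): payoffs 2, 7 → best response Soy.
Farm 1 against (Canola, Wheat): payoffs 7, 12 → best response Soy.
Farm 2 against (Corn, Soy): payoffs 1, 5, 10 → best response Canola.
Farm 2 against (Corn, Wheat): payoffs 6, 9, 0 → best response Wheat.
Farm 2 against (Soy, Soy): payoffs 12, 9, 1 → best response Soy.
Farm 2 against (Soy, Wheat): payoffs 2, 6, 8 → best response Canola.
Farm 3 against (Corn, Soy): payoffs 10, 5 → best response Soy.
Farm 3 against (Corn, Wheat): payoffs 2, 11 → best response Wheat.
Farm 3 against (Corn, Canola): payoffs 9, 5 → best response Soy.
Farm 3 against (Soy, Soy): payoffs 10, 4 → best response Soy.
Farm 3 against (Soy, Wheat): payoffs 8, 12 → best response Wheat.
Farm 3 against (Soy, Canola): payoffs 0, 2 → best response Wheat.
Mutual best responses: (Corn, Wheat, Wheat); (Soy, Soy, Soy); (Soy, Canola, Wheat).

Pure-strategy Nash equilibria: (Corn, Wheat, Wheat) and (Soy, Soy, Soy) and (Soy, Canola, Wheat)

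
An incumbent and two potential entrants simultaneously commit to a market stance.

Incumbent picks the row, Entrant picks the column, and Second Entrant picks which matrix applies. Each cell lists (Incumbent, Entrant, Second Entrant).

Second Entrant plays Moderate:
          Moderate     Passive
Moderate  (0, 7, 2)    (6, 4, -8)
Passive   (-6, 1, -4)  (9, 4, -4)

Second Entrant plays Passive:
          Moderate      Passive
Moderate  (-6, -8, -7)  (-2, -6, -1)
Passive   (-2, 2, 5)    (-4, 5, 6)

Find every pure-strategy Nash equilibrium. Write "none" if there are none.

Incumbent against (Moderate, Moderate): payoffs 0, -6 → best response Moderate.
Incumbent against (Moderate, Passive): payoffs -6, -2 → best response Passive.
Incumbent against (Passive, Moderate): payoffs 6, 9 → best response Passive.
Incumbent against (Passive, Passive): payoffs -2, -4 → best response Moderate.
Entrant against (Moderate, Moderate): payoffs 7, 4 → best response Moderate.
Entrant against (Moderate, Passive): payoffs -8, -6 → best response Passive.
Entrant against (Passive, Moderate): payoffs 1, 4 → best response Passive.
Entrant against (Passive, Passive): payoffs 2, 5 → best response Passive.
Second Entrant against (Moderate, Moderate): payoffs 2, -7 → best response Moderate.
Second Entrant against (Moderate, Passive): payoffs -8, -1 → best response Passive.
Second Entrant against (Passive, Moderate): payoffs -4, 5 → best response Passive.
Second Entrant against (Passive, Passive): payoffs -4, 6 → best response Passive.
Mutual best responses: (Moderate, Moderate, Moderate); (Moderate, Passive, Passive).

The pure Nash equilibria are (Moderate, Moderate, Moderate), (Moderate, Passive, Passive).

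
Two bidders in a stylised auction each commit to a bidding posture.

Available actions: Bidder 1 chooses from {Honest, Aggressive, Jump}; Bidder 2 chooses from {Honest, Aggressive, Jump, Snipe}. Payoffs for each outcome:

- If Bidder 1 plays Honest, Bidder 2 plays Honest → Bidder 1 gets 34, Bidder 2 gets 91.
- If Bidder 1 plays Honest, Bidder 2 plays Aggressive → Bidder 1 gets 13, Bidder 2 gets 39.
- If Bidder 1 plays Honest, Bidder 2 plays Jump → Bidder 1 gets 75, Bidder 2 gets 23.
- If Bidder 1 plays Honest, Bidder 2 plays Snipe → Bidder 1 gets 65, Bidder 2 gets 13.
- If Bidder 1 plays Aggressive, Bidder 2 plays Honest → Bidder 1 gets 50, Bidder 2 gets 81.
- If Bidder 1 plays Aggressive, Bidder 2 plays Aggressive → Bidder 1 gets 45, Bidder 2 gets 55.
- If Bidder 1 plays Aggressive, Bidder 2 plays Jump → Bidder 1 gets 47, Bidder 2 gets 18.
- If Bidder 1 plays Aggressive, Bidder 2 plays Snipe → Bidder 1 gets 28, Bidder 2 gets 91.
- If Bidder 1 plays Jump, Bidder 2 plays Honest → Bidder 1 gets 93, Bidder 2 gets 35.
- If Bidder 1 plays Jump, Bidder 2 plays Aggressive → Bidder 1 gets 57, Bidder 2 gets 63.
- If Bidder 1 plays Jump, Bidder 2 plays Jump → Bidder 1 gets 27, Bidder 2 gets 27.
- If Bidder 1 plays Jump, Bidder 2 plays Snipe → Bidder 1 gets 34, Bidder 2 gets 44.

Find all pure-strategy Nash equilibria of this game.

Bidder 1 against Honest: payoffs 34, 50, 93 → best response Jump.
Bidder 1 against Aggressive: payoffs 13, 45, 57 → best response Jump.
Bidder 1 against Jump: payoffs 75, 47, 27 → best response Honest.
Bidder 1 against Snipe: payoffs 65, 28, 34 → best response Honest.
Bidder 2 against Honest: payoffs 91, 39, 23, 13 → best response Honest.
Bidder 2 against Aggressive: payoffs 81, 55, 18, 91 → best response Snipe.
Bidder 2 against Jump: payoffs 35, 63, 27, 44 → best response Aggressive.
Mutual best responses: (Jump, Aggressive).

(Jump, Aggressive)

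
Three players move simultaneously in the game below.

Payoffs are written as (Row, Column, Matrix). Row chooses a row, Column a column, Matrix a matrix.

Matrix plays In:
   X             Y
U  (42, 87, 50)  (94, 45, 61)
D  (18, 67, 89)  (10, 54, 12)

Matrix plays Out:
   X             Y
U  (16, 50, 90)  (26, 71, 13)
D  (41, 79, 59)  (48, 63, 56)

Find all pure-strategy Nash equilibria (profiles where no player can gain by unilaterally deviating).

There is no pure-strategy Nash equilibrium.

For each strategy profile, look for a profitable unilateral deviation.
(U, X, In): Matrix can switch to Out (50 → 90). Not NE.
(U, X, Out): Row can switch to D (16 → 41). Not NE.
(U, Y, In): Column can switch to X (45 → 87). Not NE.
(U, Y, Out): Row can switch to D (26 → 48). Not NE.
(D, X, In): Row can switch to U (18 → 42). Not NE.
(D, X, Out): Matrix can switch to In (59 → 89). Not NE.
(D, Y, In): Row can switch to U (10 → 94). Not NE.
(D, Y, Out): Column can switch to X (63 → 79). Not NE.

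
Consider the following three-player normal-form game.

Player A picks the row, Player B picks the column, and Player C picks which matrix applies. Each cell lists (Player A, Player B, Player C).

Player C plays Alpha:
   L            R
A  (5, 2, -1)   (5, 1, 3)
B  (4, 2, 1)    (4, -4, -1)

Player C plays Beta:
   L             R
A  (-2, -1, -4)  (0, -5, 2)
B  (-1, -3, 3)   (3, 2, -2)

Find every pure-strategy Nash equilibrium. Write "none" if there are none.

Pure NE: (A, L, Alpha)

Player A against (L, Alpha): payoffs 5, 4 → best response A.
Player A against (L, Beta): payoffs -2, -1 → best response B.
Player A against (R, Alpha): payoffs 5, 4 → best response A.
Player A against (R, Beta): payoffs 0, 3 → best response B.
Player B against (A, Alpha): payoffs 2, 1 → best response L.
Player B against (A, Beta): payoffs -1, -5 → best response L.
Player B against (B, Alpha): payoffs 2, -4 → best response L.
Player B against (B, Beta): payoffs -3, 2 → best response R.
Player C against (A, L): payoffs -1, -4 → best response Alpha.
Player C against (A, R): payoffs 3, 2 → best response Alpha.
Player C against (B, L): payoffs 1, 3 → best response Beta.
Player C against (B, R): payoffs -1, -2 → best response Alpha.
Mutual best responses: (A, L, Alpha).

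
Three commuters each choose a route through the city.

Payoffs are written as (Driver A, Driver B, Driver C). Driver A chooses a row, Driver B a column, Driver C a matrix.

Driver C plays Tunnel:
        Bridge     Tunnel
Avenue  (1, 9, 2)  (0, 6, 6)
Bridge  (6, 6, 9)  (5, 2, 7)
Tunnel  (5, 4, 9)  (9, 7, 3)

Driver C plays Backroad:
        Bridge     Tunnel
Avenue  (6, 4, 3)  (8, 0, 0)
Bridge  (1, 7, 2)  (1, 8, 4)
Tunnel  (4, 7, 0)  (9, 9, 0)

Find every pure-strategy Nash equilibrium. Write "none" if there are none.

Driver A against (Bridge, Tunnel): payoffs 1, 6, 5 → best response Bridge.
Driver A against (Bridge, Backroad): payoffs 6, 1, 4 → best response Avenue.
Driver A against (Tunnel, Tunnel): payoffs 0, 5, 9 → best response Tunnel.
Driver A against (Tunnel, Backroad): payoffs 8, 1, 9 → best response Tunnel.
Driver B against (Avenue, Tunnel): payoffs 9, 6 → best response Bridge.
Driver B against (Avenue, Backroad): payoffs 4, 0 → best response Bridge.
Driver B against (Bridge, Tunnel): payoffs 6, 2 → best response Bridge.
Driver B against (Bridge, Backroad): payoffs 7, 8 → best response Tunnel.
Driver B against (Tunnel, Tunnel): payoffs 4, 7 → best response Tunnel.
Driver B against (Tunnel, Backroad): payoffs 7, 9 → best response Tunnel.
Driver C against (Avenue, Bridge): payoffs 2, 3 → best response Backroad.
Driver C against (Avenue, Tunnel): payoffs 6, 0 → best response Tunnel.
Driver C against (Bridge, Bridge): payoffs 9, 2 → best response Tunnel.
Driver C against (Bridge, Tunnel): payoffs 7, 4 → best response Tunnel.
Driver C against (Tunnel, Bridge): payoffs 9, 0 → best response Tunnel.
Driver C against (Tunnel, Tunnel): payoffs 3, 0 → best response Tunnel.
Mutual best responses: (Avenue, Bridge, Backroad); (Bridge, Bridge, Tunnel); (Tunnel, Tunnel, Tunnel).

(Avenue, Bridge, Backroad); (Bridge, Bridge, Tunnel); (Tunnel, Tunnel, Tunnel)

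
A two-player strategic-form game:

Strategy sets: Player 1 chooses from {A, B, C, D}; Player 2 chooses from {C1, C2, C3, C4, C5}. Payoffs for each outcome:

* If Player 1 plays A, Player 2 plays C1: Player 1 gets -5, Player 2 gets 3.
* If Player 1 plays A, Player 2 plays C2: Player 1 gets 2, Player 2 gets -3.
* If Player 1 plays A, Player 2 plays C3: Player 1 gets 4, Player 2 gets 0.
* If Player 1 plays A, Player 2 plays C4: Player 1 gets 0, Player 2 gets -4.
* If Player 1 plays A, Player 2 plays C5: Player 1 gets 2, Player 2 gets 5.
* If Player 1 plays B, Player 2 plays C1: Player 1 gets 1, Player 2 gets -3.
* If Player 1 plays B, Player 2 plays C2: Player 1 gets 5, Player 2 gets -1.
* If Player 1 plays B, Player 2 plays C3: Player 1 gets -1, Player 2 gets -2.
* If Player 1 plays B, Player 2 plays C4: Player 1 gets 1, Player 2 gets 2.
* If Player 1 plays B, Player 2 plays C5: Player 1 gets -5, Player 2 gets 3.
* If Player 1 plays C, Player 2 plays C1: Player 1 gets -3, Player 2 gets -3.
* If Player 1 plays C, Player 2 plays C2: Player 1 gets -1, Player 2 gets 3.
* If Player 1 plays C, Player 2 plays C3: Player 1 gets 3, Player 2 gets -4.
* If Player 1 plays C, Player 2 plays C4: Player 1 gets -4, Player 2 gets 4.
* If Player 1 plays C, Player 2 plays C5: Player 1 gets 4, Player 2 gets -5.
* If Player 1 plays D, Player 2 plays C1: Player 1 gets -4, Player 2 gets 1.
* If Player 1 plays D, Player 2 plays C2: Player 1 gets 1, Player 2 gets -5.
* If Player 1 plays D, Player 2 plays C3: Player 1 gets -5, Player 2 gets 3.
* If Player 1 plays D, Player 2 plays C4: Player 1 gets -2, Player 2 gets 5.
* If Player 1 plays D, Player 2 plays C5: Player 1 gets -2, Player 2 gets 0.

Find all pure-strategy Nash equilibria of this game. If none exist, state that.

No pure-strategy Nash equilibrium.

Player 1 against C1: payoffs -5, 1, -3, -4 → best response B.
Player 1 against C2: payoffs 2, 5, -1, 1 → best response B.
Player 1 against C3: payoffs 4, -1, 3, -5 → best response A.
Player 1 against C4: payoffs 0, 1, -4, -2 → best response B.
Player 1 against C5: payoffs 2, -5, 4, -2 → best response C.
Player 2 against A: payoffs 3, -3, 0, -4, 5 → best response C5.
Player 2 against B: payoffs -3, -1, -2, 2, 3 → best response C5.
Player 2 against C: payoffs -3, 3, -4, 4, -5 → best response C4.
Player 2 against D: payoffs 1, -5, 3, 5, 0 → best response C4.
No profile is a mutual best response for all players.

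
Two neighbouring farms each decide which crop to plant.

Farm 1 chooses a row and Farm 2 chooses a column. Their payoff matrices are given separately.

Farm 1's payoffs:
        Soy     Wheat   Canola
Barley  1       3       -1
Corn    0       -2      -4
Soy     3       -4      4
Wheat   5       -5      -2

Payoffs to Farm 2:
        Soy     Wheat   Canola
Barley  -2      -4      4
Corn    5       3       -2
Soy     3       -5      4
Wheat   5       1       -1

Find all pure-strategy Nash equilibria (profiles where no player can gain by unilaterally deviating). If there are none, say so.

(Soy, Canola) and (Wheat, Soy)

Farm 1 against Soy: payoffs 1, 0, 3, 5 → best response Wheat.
Farm 1 against Wheat: payoffs 3, -2, -4, -5 → best response Barley.
Farm 1 against Canola: payoffs -1, -4, 4, -2 → best response Soy.
Farm 2 against Barley: payoffs -2, -4, 4 → best response Canola.
Farm 2 against Corn: payoffs 5, 3, -2 → best response Soy.
Farm 2 against Soy: payoffs 3, -5, 4 → best response Canola.
Farm 2 against Wheat: payoffs 5, 1, -1 → best response Soy.
Mutual best responses: (Soy, Canola); (Wheat, Soy).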